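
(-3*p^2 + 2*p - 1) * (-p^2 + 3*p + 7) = 3*p^4 - 11*p^3 - 14*p^2 + 11*p - 7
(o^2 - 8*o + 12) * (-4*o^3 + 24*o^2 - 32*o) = -4*o^5 + 56*o^4 - 272*o^3 + 544*o^2 - 384*o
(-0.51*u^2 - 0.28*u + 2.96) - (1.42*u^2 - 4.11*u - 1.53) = -1.93*u^2 + 3.83*u + 4.49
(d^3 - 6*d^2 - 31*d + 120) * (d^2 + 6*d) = d^5 - 67*d^3 - 66*d^2 + 720*d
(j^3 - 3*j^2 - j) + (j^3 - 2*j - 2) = 2*j^3 - 3*j^2 - 3*j - 2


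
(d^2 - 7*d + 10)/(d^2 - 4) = (d - 5)/(d + 2)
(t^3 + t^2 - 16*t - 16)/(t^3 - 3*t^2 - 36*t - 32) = (t - 4)/(t - 8)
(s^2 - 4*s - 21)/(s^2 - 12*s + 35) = (s + 3)/(s - 5)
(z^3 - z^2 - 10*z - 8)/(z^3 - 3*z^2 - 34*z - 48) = (z^2 - 3*z - 4)/(z^2 - 5*z - 24)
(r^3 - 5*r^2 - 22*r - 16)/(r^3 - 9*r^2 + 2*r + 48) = (r + 1)/(r - 3)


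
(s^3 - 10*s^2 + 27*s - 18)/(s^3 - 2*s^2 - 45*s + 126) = (s - 1)/(s + 7)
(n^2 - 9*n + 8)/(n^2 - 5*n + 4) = (n - 8)/(n - 4)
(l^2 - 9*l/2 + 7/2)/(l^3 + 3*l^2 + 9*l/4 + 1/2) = 2*(2*l^2 - 9*l + 7)/(4*l^3 + 12*l^2 + 9*l + 2)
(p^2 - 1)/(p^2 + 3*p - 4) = (p + 1)/(p + 4)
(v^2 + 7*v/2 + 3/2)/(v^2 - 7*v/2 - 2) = (v + 3)/(v - 4)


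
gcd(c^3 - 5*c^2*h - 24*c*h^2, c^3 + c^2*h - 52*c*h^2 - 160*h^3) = c - 8*h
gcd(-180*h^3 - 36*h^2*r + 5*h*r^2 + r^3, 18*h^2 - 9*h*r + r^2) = -6*h + r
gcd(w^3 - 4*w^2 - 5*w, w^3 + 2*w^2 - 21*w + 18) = 1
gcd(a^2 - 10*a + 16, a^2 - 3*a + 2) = a - 2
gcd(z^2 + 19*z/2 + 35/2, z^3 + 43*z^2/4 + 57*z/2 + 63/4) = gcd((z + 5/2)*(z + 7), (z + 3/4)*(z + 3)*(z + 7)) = z + 7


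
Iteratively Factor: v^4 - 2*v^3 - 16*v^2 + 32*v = (v + 4)*(v^3 - 6*v^2 + 8*v) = (v - 2)*(v + 4)*(v^2 - 4*v) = v*(v - 2)*(v + 4)*(v - 4)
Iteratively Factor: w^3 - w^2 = (w - 1)*(w^2) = w*(w - 1)*(w)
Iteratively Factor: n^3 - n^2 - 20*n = (n - 5)*(n^2 + 4*n) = n*(n - 5)*(n + 4)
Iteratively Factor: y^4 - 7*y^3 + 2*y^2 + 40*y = (y - 5)*(y^3 - 2*y^2 - 8*y) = y*(y - 5)*(y^2 - 2*y - 8) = y*(y - 5)*(y + 2)*(y - 4)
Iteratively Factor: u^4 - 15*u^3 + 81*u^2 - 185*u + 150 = (u - 5)*(u^3 - 10*u^2 + 31*u - 30) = (u - 5)*(u - 2)*(u^2 - 8*u + 15) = (u - 5)*(u - 3)*(u - 2)*(u - 5)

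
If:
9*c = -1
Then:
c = -1/9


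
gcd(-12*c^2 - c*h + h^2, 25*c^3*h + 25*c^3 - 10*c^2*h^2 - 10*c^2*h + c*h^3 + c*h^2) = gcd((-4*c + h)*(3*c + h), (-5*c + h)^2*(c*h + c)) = 1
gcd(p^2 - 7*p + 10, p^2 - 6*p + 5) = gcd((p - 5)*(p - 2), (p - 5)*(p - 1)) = p - 5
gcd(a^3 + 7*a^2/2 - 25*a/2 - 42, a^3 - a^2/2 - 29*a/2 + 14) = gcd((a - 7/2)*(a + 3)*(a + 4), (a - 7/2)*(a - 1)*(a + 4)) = a^2 + a/2 - 14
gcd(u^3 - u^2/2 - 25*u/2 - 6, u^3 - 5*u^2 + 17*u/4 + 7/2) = u + 1/2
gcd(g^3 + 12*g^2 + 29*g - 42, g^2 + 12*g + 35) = g + 7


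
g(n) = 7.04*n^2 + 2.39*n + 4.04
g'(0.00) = 2.39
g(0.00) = 4.04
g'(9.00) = 129.11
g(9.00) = 595.79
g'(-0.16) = 0.14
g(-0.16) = 3.84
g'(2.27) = 34.35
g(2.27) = 45.74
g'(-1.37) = -16.90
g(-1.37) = 13.98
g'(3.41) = 50.40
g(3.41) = 94.05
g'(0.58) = 10.56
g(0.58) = 7.79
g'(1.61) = 25.06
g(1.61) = 26.14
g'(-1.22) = -14.79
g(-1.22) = 11.60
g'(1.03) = 16.89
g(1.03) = 13.97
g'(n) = 14.08*n + 2.39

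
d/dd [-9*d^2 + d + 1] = 1 - 18*d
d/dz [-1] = 0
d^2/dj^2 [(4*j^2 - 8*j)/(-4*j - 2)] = -20/(8*j^3 + 12*j^2 + 6*j + 1)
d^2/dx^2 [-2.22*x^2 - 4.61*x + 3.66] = -4.44000000000000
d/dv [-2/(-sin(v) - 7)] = -2*cos(v)/(sin(v) + 7)^2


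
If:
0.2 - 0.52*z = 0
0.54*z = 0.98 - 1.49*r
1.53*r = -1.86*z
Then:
No Solution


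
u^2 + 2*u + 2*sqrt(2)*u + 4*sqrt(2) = (u + 2)*(u + 2*sqrt(2))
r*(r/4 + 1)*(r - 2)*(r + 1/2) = r^4/4 + 5*r^3/8 - 7*r^2/4 - r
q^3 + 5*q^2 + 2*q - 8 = (q - 1)*(q + 2)*(q + 4)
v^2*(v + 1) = v^3 + v^2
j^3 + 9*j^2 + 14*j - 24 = (j - 1)*(j + 4)*(j + 6)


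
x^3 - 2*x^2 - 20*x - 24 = (x - 6)*(x + 2)^2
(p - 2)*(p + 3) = p^2 + p - 6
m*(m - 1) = m^2 - m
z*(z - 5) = z^2 - 5*z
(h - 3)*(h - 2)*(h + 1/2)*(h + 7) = h^4 + 5*h^3/2 - 28*h^2 + 55*h/2 + 21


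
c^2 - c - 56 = (c - 8)*(c + 7)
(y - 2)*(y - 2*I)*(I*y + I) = I*y^3 + 2*y^2 - I*y^2 - 2*y - 2*I*y - 4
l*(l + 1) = l^2 + l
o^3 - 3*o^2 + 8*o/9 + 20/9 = (o - 2)*(o - 5/3)*(o + 2/3)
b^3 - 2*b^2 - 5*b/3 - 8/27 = (b - 8/3)*(b + 1/3)^2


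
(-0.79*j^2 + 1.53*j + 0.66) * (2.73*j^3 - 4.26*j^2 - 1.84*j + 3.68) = -2.1567*j^5 + 7.5423*j^4 - 3.2624*j^3 - 8.534*j^2 + 4.416*j + 2.4288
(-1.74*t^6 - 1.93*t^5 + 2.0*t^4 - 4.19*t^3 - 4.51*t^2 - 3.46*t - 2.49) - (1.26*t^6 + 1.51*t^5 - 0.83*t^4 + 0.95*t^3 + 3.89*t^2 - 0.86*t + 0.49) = -3.0*t^6 - 3.44*t^5 + 2.83*t^4 - 5.14*t^3 - 8.4*t^2 - 2.6*t - 2.98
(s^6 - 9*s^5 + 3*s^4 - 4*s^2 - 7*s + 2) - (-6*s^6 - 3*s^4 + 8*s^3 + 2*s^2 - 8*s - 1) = 7*s^6 - 9*s^5 + 6*s^4 - 8*s^3 - 6*s^2 + s + 3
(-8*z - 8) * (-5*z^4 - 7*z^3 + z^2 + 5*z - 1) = 40*z^5 + 96*z^4 + 48*z^3 - 48*z^2 - 32*z + 8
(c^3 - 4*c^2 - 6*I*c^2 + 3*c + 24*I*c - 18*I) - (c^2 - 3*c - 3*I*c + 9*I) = c^3 - 5*c^2 - 6*I*c^2 + 6*c + 27*I*c - 27*I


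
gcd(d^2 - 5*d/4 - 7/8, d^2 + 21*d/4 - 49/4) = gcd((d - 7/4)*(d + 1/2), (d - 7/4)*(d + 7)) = d - 7/4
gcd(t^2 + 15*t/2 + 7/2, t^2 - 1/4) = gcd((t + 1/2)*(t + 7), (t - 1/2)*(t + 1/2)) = t + 1/2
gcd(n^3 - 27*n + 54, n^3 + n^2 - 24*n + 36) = n^2 + 3*n - 18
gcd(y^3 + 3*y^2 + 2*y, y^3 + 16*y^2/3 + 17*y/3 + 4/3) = y + 1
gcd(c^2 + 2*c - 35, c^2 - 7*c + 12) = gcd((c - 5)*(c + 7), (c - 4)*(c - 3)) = 1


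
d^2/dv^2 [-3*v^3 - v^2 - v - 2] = -18*v - 2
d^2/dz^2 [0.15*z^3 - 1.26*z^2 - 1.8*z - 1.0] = 0.9*z - 2.52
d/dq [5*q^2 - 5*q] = 10*q - 5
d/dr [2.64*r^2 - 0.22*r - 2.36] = 5.28*r - 0.22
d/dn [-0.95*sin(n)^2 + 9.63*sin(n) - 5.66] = (9.63 - 1.9*sin(n))*cos(n)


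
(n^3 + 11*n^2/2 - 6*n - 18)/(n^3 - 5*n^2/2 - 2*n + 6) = (n + 6)/(n - 2)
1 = 1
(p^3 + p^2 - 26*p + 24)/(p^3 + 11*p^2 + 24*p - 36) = (p - 4)/(p + 6)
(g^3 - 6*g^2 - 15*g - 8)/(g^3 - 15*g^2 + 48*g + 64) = (g + 1)/(g - 8)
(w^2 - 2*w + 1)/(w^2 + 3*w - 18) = (w^2 - 2*w + 1)/(w^2 + 3*w - 18)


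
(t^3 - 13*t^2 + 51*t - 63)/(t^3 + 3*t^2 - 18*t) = (t^2 - 10*t + 21)/(t*(t + 6))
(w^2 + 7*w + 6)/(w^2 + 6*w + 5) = (w + 6)/(w + 5)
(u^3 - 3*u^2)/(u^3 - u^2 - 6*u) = u/(u + 2)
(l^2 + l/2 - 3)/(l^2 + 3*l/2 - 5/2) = (2*l^2 + l - 6)/(2*l^2 + 3*l - 5)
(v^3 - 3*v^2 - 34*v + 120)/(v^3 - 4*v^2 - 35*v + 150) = (v - 4)/(v - 5)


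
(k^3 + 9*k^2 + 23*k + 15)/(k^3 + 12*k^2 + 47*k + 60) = (k + 1)/(k + 4)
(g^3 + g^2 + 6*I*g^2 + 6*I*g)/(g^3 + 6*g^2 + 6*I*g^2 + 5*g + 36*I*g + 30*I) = g/(g + 5)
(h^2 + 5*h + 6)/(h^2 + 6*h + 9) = (h + 2)/(h + 3)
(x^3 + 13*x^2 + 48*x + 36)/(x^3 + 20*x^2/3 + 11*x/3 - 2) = 3*(x + 6)/(3*x - 1)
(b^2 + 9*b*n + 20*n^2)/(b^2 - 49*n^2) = (b^2 + 9*b*n + 20*n^2)/(b^2 - 49*n^2)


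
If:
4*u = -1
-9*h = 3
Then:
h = -1/3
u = -1/4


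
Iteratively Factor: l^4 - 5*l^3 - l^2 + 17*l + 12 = (l + 1)*(l^3 - 6*l^2 + 5*l + 12) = (l + 1)^2*(l^2 - 7*l + 12) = (l - 3)*(l + 1)^2*(l - 4)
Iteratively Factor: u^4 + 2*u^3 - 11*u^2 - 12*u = (u + 1)*(u^3 + u^2 - 12*u) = (u - 3)*(u + 1)*(u^2 + 4*u) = u*(u - 3)*(u + 1)*(u + 4)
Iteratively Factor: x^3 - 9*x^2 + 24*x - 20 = (x - 2)*(x^2 - 7*x + 10) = (x - 5)*(x - 2)*(x - 2)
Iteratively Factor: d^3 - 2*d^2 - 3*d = (d - 3)*(d^2 + d) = (d - 3)*(d + 1)*(d)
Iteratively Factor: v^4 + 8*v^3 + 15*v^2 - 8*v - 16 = (v + 4)*(v^3 + 4*v^2 - v - 4) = (v - 1)*(v + 4)*(v^2 + 5*v + 4) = (v - 1)*(v + 1)*(v + 4)*(v + 4)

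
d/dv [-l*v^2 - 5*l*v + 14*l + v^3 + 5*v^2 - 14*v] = -2*l*v - 5*l + 3*v^2 + 10*v - 14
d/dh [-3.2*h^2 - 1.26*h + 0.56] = -6.4*h - 1.26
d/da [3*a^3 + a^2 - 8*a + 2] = 9*a^2 + 2*a - 8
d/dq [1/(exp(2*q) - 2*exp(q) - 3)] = 2*(1 - exp(q))*exp(q)/(-exp(2*q) + 2*exp(q) + 3)^2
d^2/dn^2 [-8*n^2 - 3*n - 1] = -16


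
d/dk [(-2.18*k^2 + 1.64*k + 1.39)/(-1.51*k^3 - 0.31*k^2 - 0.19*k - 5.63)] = (-3.2918*k^4 + 4.9528*k^3 + 7.2193*k^2 + 25.4086*k - 8.9691)/(2.2801*k^6 + 0.9362*k^5 + 0.6699*k^4 + 17.1204*k^3 + 3.5267*k^2 + 2.1394*k + 31.6969)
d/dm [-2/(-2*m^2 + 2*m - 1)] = 4*(1 - 2*m)/(2*m^2 - 2*m + 1)^2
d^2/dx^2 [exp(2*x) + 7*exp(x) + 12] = (4*exp(x) + 7)*exp(x)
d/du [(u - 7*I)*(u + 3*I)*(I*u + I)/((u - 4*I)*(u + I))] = (I*u^4 + 6*u^3 + u^2*(-1 - 21*I) + u*(32 - 34*I) - 47 + 84*I)/(u^4 - 6*I*u^3 - u^2 - 24*I*u + 16)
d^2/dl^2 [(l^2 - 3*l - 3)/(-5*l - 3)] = 42/(125*l^3 + 225*l^2 + 135*l + 27)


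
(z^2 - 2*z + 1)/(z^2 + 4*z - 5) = (z - 1)/(z + 5)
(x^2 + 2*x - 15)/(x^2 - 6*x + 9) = (x + 5)/(x - 3)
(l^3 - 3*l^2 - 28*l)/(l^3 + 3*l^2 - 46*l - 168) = l/(l + 6)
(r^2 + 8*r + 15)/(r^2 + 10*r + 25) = (r + 3)/(r + 5)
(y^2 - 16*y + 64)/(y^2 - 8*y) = (y - 8)/y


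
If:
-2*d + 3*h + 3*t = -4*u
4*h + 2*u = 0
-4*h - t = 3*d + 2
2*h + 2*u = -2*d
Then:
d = -3/14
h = -3/14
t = -1/2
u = 3/7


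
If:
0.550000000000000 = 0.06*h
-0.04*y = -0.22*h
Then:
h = 9.17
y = 50.42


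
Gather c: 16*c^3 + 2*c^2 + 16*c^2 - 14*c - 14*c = 16*c^3 + 18*c^2 - 28*c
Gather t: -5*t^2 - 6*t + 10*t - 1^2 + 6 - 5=-5*t^2 + 4*t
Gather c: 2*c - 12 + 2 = 2*c - 10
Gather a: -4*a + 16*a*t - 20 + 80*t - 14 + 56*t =a*(16*t - 4) + 136*t - 34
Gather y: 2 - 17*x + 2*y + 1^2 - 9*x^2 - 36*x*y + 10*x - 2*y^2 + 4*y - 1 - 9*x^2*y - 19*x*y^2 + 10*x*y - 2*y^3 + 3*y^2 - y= -9*x^2 - 7*x - 2*y^3 + y^2*(1 - 19*x) + y*(-9*x^2 - 26*x + 5) + 2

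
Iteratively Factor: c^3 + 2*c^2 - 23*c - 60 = (c + 4)*(c^2 - 2*c - 15) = (c + 3)*(c + 4)*(c - 5)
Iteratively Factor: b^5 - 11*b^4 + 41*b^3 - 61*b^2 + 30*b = (b)*(b^4 - 11*b^3 + 41*b^2 - 61*b + 30) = b*(b - 3)*(b^3 - 8*b^2 + 17*b - 10) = b*(b - 3)*(b - 2)*(b^2 - 6*b + 5) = b*(b - 5)*(b - 3)*(b - 2)*(b - 1)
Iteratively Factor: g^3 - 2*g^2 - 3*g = (g)*(g^2 - 2*g - 3) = g*(g + 1)*(g - 3)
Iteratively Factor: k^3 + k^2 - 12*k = (k - 3)*(k^2 + 4*k) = k*(k - 3)*(k + 4)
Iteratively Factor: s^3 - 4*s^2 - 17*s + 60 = (s - 3)*(s^2 - s - 20) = (s - 3)*(s + 4)*(s - 5)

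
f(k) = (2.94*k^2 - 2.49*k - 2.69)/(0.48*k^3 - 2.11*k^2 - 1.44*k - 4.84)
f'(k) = (5.88*k - 2.49)/(0.48*k^3 - 2.11*k^2 - 1.44*k - 4.84) + (-1.44*k^2 + 4.22*k + 1.44)*(2.94*k^2 - 2.49*k - 2.69)/(0.48*k^3 - 2.11*k^2 - 1.44*k - 4.84)^2 = (-1.4112*k^4 + 2.3904*k^3 - 5.6139*k^2 - 39.811*k + 8.178)/(0.2304*k^6 - 2.0256*k^5 + 3.0697*k^4 + 1.4304*k^3 + 22.4984*k^2 + 13.9392*k + 23.4256)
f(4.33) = -3.57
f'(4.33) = -4.20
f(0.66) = 0.46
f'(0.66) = -0.47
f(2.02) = -0.34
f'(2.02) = -0.64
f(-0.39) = 0.27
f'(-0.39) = 1.06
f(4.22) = -3.15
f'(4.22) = -3.42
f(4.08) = -2.73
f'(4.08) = -2.72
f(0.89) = 0.35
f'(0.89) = -0.56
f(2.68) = -0.80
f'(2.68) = -0.78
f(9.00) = 1.32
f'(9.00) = -0.32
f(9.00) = 1.32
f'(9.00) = -0.32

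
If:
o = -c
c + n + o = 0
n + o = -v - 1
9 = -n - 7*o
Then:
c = 9/7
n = 0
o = -9/7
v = 2/7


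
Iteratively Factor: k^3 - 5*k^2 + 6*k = (k - 3)*(k^2 - 2*k) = (k - 3)*(k - 2)*(k)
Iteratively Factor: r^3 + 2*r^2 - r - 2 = (r + 2)*(r^2 - 1) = (r + 1)*(r + 2)*(r - 1)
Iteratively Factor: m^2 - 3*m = (m)*(m - 3)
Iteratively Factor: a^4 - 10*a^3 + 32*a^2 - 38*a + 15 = (a - 3)*(a^3 - 7*a^2 + 11*a - 5) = (a - 3)*(a - 1)*(a^2 - 6*a + 5) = (a - 3)*(a - 1)^2*(a - 5)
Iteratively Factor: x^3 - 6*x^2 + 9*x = (x - 3)*(x^2 - 3*x) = (x - 3)^2*(x)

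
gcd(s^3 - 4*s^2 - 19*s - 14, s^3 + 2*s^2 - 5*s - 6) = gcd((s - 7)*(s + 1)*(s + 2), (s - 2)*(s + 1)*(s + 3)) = s + 1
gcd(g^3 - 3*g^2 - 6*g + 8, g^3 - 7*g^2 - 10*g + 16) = g^2 + g - 2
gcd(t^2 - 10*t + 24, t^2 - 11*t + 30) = t - 6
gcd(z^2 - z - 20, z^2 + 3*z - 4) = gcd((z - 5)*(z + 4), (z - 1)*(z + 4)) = z + 4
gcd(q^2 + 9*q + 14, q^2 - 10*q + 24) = 1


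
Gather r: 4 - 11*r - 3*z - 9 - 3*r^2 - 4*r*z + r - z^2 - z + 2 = -3*r^2 + r*(-4*z - 10) - z^2 - 4*z - 3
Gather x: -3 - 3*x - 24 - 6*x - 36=-9*x - 63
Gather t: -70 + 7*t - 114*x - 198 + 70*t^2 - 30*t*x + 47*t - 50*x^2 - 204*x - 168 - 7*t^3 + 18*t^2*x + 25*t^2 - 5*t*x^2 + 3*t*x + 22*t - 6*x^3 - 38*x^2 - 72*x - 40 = -7*t^3 + t^2*(18*x + 95) + t*(-5*x^2 - 27*x + 76) - 6*x^3 - 88*x^2 - 390*x - 476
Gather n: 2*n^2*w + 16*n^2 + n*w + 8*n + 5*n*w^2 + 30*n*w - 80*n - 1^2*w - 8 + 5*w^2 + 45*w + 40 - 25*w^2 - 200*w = n^2*(2*w + 16) + n*(5*w^2 + 31*w - 72) - 20*w^2 - 156*w + 32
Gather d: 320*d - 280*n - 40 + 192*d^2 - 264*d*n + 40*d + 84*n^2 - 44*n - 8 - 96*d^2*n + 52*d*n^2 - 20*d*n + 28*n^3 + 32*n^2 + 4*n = d^2*(192 - 96*n) + d*(52*n^2 - 284*n + 360) + 28*n^3 + 116*n^2 - 320*n - 48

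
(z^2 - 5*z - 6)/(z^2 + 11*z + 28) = (z^2 - 5*z - 6)/(z^2 + 11*z + 28)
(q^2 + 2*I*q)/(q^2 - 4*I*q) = (q + 2*I)/(q - 4*I)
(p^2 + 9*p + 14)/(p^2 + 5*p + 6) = (p + 7)/(p + 3)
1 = 1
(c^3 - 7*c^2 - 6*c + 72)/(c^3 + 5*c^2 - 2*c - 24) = (c^2 - 10*c + 24)/(c^2 + 2*c - 8)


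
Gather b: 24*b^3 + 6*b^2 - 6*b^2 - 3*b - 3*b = 24*b^3 - 6*b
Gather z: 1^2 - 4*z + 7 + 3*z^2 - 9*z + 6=3*z^2 - 13*z + 14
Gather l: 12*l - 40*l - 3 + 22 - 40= -28*l - 21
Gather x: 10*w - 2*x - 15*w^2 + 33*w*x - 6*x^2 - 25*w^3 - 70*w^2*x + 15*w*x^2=-25*w^3 - 15*w^2 + 10*w + x^2*(15*w - 6) + x*(-70*w^2 + 33*w - 2)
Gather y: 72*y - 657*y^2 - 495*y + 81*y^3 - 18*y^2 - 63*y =81*y^3 - 675*y^2 - 486*y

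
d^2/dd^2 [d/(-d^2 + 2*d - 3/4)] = 32*(-16*d*(d - 1)^2 + (3*d - 2)*(4*d^2 - 8*d + 3))/(4*d^2 - 8*d + 3)^3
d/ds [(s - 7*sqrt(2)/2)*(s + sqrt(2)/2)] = 2*s - 3*sqrt(2)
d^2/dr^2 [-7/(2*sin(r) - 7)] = 14*(2*sin(r)^2 + 7*sin(r) - 4)/(2*sin(r) - 7)^3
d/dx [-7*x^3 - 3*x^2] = 3*x*(-7*x - 2)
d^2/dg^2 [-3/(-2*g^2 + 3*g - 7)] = 6*(-4*g^2 + 6*g + (4*g - 3)^2 - 14)/(2*g^2 - 3*g + 7)^3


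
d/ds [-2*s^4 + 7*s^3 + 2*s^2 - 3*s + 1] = -8*s^3 + 21*s^2 + 4*s - 3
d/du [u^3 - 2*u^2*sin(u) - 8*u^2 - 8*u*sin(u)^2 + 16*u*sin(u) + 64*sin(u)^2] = -2*u^2*cos(u) + 3*u^2 - 4*u*sin(u) - 8*u*sin(2*u) + 16*u*cos(u) - 16*u - 8*sin(u)^2 + 16*sin(u) + 64*sin(2*u)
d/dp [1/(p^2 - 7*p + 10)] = (7 - 2*p)/(p^2 - 7*p + 10)^2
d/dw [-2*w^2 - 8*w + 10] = -4*w - 8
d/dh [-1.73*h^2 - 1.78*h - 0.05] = -3.46*h - 1.78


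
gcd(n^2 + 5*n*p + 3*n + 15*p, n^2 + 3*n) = n + 3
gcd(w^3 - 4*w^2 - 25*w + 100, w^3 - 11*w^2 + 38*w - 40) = w^2 - 9*w + 20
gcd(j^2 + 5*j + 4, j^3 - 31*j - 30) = j + 1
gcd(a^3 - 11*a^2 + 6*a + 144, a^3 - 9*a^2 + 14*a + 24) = a - 6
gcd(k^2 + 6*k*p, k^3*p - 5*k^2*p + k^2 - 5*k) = k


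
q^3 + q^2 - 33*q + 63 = (q - 3)^2*(q + 7)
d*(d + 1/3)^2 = d^3 + 2*d^2/3 + d/9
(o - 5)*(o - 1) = o^2 - 6*o + 5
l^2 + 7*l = l*(l + 7)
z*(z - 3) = z^2 - 3*z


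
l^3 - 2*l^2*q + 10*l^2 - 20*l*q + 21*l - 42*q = (l + 3)*(l + 7)*(l - 2*q)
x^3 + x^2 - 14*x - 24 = (x - 4)*(x + 2)*(x + 3)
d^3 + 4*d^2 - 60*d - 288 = (d - 8)*(d + 6)^2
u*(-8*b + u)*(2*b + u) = -16*b^2*u - 6*b*u^2 + u^3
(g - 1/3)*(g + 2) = g^2 + 5*g/3 - 2/3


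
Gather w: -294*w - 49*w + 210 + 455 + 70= 735 - 343*w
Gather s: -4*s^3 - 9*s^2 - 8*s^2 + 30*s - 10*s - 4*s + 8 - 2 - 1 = -4*s^3 - 17*s^2 + 16*s + 5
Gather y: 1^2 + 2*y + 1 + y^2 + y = y^2 + 3*y + 2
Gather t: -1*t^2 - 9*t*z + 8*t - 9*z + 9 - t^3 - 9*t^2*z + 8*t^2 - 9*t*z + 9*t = -t^3 + t^2*(7 - 9*z) + t*(17 - 18*z) - 9*z + 9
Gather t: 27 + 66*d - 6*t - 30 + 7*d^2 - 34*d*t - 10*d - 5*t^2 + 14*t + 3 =7*d^2 + 56*d - 5*t^2 + t*(8 - 34*d)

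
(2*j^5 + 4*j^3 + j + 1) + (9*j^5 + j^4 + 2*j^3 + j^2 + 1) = 11*j^5 + j^4 + 6*j^3 + j^2 + j + 2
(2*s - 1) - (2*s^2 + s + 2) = -2*s^2 + s - 3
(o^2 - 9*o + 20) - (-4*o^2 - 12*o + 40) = 5*o^2 + 3*o - 20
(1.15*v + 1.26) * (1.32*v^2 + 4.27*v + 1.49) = 1.518*v^3 + 6.5737*v^2 + 7.0937*v + 1.8774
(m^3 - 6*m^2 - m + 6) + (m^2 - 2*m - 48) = m^3 - 5*m^2 - 3*m - 42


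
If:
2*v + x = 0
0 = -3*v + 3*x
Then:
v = 0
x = 0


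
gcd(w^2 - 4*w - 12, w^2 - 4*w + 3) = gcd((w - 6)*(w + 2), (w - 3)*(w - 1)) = 1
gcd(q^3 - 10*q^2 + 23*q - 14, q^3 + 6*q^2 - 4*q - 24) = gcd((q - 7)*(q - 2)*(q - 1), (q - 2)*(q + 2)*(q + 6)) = q - 2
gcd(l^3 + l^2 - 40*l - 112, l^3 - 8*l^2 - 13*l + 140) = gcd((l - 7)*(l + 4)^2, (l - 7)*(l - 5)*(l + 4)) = l^2 - 3*l - 28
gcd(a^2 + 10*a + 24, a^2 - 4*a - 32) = a + 4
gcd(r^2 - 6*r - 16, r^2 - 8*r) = r - 8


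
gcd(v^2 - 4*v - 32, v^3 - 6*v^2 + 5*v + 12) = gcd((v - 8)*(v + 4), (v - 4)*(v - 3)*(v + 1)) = 1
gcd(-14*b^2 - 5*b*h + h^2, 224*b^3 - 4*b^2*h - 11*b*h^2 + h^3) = 7*b - h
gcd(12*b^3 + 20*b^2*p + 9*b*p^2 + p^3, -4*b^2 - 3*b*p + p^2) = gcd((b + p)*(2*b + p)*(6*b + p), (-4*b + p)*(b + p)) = b + p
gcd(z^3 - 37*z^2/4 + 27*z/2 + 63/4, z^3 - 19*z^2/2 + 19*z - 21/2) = z - 7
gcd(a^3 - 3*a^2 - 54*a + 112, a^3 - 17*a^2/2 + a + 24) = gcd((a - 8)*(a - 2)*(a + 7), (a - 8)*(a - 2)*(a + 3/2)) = a^2 - 10*a + 16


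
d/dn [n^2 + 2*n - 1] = 2*n + 2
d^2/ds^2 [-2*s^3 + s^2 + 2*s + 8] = 2 - 12*s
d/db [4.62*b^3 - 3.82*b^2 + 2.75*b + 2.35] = 13.86*b^2 - 7.64*b + 2.75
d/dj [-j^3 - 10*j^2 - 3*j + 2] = -3*j^2 - 20*j - 3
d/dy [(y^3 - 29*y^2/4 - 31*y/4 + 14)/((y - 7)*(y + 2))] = (y^4 - 10*y^3 + 2*y^2 + 175*y + 357/2)/(y^4 - 10*y^3 - 3*y^2 + 140*y + 196)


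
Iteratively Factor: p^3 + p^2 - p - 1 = (p + 1)*(p^2 - 1) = (p - 1)*(p + 1)*(p + 1)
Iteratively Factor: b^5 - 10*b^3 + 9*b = (b - 3)*(b^4 + 3*b^3 - b^2 - 3*b) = (b - 3)*(b + 1)*(b^3 + 2*b^2 - 3*b) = (b - 3)*(b + 1)*(b + 3)*(b^2 - b) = (b - 3)*(b - 1)*(b + 1)*(b + 3)*(b)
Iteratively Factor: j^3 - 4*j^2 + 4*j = (j)*(j^2 - 4*j + 4) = j*(j - 2)*(j - 2)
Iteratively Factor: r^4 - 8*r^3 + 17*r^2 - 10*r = (r - 2)*(r^3 - 6*r^2 + 5*r) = r*(r - 2)*(r^2 - 6*r + 5) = r*(r - 5)*(r - 2)*(r - 1)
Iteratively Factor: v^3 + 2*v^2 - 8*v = (v - 2)*(v^2 + 4*v) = v*(v - 2)*(v + 4)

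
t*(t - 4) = t^2 - 4*t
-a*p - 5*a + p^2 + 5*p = (-a + p)*(p + 5)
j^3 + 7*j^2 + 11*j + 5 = (j + 1)^2*(j + 5)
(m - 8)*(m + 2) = m^2 - 6*m - 16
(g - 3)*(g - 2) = g^2 - 5*g + 6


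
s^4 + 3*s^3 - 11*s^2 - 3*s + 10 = (s - 2)*(s - 1)*(s + 1)*(s + 5)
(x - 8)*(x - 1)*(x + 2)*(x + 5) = x^4 - 2*x^3 - 45*x^2 - 34*x + 80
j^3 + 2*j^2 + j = j*(j + 1)^2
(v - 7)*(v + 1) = v^2 - 6*v - 7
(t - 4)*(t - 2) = t^2 - 6*t + 8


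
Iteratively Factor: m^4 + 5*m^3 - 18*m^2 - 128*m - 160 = (m + 4)*(m^3 + m^2 - 22*m - 40) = (m - 5)*(m + 4)*(m^2 + 6*m + 8) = (m - 5)*(m + 4)^2*(m + 2)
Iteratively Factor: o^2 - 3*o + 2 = (o - 1)*(o - 2)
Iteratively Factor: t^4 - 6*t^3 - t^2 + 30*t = (t)*(t^3 - 6*t^2 - t + 30) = t*(t - 5)*(t^2 - t - 6) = t*(t - 5)*(t - 3)*(t + 2)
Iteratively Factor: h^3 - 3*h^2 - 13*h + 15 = (h - 1)*(h^2 - 2*h - 15) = (h - 5)*(h - 1)*(h + 3)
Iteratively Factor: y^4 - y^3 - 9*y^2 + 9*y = (y - 1)*(y^3 - 9*y) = (y - 1)*(y + 3)*(y^2 - 3*y) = y*(y - 1)*(y + 3)*(y - 3)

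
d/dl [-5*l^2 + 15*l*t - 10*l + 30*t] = -10*l + 15*t - 10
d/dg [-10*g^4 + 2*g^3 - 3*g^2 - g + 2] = -40*g^3 + 6*g^2 - 6*g - 1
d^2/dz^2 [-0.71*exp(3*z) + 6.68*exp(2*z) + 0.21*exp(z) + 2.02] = (-6.39*exp(2*z) + 26.72*exp(z) + 0.21)*exp(z)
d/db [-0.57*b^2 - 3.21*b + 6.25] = -1.14*b - 3.21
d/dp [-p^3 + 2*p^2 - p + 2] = -3*p^2 + 4*p - 1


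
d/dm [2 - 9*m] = -9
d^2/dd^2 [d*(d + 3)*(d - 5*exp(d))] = -5*d^2*exp(d) - 35*d*exp(d) + 6*d - 40*exp(d) + 6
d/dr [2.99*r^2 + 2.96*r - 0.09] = 5.98*r + 2.96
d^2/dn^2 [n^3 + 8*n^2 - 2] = 6*n + 16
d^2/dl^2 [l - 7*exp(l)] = -7*exp(l)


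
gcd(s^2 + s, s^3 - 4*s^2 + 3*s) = s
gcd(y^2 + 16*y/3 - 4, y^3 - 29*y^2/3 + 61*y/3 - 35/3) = 1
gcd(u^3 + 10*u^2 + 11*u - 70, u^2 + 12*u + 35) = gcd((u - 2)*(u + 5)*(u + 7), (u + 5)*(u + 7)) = u^2 + 12*u + 35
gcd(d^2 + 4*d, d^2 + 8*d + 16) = d + 4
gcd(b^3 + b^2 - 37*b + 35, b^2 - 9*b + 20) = b - 5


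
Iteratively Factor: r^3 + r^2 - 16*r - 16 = (r - 4)*(r^2 + 5*r + 4) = (r - 4)*(r + 1)*(r + 4)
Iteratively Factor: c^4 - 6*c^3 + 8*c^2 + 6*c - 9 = (c - 3)*(c^3 - 3*c^2 - c + 3) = (c - 3)^2*(c^2 - 1) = (c - 3)^2*(c + 1)*(c - 1)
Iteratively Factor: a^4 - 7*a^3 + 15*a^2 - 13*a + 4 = (a - 4)*(a^3 - 3*a^2 + 3*a - 1) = (a - 4)*(a - 1)*(a^2 - 2*a + 1) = (a - 4)*(a - 1)^2*(a - 1)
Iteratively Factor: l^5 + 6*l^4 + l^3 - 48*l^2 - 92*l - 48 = (l + 2)*(l^4 + 4*l^3 - 7*l^2 - 34*l - 24) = (l + 2)^2*(l^3 + 2*l^2 - 11*l - 12) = (l + 2)^2*(l + 4)*(l^2 - 2*l - 3) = (l + 1)*(l + 2)^2*(l + 4)*(l - 3)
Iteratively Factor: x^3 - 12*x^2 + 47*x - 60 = (x - 4)*(x^2 - 8*x + 15) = (x - 5)*(x - 4)*(x - 3)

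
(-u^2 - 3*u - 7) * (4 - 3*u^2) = 3*u^4 + 9*u^3 + 17*u^2 - 12*u - 28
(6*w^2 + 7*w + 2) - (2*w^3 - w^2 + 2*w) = -2*w^3 + 7*w^2 + 5*w + 2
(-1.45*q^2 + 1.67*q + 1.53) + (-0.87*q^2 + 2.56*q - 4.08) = -2.32*q^2 + 4.23*q - 2.55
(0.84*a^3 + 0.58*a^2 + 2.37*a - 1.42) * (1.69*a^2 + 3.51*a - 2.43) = 1.4196*a^5 + 3.9286*a^4 + 3.9999*a^3 + 4.5095*a^2 - 10.7433*a + 3.4506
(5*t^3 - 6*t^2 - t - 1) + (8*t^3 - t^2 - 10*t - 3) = 13*t^3 - 7*t^2 - 11*t - 4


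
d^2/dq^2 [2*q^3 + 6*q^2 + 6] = 12*q + 12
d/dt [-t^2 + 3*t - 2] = 3 - 2*t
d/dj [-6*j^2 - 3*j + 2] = -12*j - 3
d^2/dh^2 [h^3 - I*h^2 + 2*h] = 6*h - 2*I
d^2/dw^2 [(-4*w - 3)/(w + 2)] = 10/(w + 2)^3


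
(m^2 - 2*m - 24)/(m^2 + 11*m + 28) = (m - 6)/(m + 7)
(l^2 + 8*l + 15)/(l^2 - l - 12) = (l + 5)/(l - 4)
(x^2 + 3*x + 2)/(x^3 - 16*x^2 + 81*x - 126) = (x^2 + 3*x + 2)/(x^3 - 16*x^2 + 81*x - 126)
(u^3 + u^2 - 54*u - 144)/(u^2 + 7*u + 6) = (u^2 - 5*u - 24)/(u + 1)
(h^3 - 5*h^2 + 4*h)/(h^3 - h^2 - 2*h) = (-h^2 + 5*h - 4)/(-h^2 + h + 2)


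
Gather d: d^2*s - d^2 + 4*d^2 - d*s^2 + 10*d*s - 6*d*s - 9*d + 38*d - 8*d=d^2*(s + 3) + d*(-s^2 + 4*s + 21)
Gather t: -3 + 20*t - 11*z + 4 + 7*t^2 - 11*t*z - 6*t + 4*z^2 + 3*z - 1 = 7*t^2 + t*(14 - 11*z) + 4*z^2 - 8*z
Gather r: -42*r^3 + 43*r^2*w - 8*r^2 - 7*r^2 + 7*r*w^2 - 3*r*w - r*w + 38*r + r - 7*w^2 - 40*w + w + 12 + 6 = -42*r^3 + r^2*(43*w - 15) + r*(7*w^2 - 4*w + 39) - 7*w^2 - 39*w + 18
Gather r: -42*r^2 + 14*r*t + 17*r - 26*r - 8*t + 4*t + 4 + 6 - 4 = -42*r^2 + r*(14*t - 9) - 4*t + 6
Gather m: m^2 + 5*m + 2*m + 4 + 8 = m^2 + 7*m + 12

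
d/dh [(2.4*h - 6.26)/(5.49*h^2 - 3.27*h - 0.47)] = (-13.176*h^2 + 68.7348*h - 21.5982)/(30.1401*h^4 - 35.9046*h^3 + 5.5323*h^2 + 3.0738*h + 0.2209)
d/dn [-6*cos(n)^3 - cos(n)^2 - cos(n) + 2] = (18*cos(n)^2 + 2*cos(n) + 1)*sin(n)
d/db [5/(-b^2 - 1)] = 10*b/(b^2 + 1)^2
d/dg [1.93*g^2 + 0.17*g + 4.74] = 3.86*g + 0.17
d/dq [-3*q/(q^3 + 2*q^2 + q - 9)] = 3*(2*q^3 + 2*q^2 + 9)/(q^6 + 4*q^5 + 6*q^4 - 14*q^3 - 35*q^2 - 18*q + 81)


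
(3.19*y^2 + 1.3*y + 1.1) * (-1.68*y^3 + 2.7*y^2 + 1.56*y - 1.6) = -5.3592*y^5 + 6.429*y^4 + 6.6384*y^3 - 0.105999999999999*y^2 - 0.364*y - 1.76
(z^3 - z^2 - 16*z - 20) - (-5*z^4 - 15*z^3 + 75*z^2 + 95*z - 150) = 5*z^4 + 16*z^3 - 76*z^2 - 111*z + 130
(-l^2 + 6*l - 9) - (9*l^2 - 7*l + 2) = -10*l^2 + 13*l - 11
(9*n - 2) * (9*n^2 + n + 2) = 81*n^3 - 9*n^2 + 16*n - 4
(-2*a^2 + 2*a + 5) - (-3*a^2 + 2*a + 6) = a^2 - 1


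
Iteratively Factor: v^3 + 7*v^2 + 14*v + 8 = (v + 4)*(v^2 + 3*v + 2) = (v + 2)*(v + 4)*(v + 1)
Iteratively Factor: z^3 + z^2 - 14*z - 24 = (z + 2)*(z^2 - z - 12) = (z - 4)*(z + 2)*(z + 3)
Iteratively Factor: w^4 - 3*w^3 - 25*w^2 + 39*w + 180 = (w - 5)*(w^3 + 2*w^2 - 15*w - 36) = (w - 5)*(w + 3)*(w^2 - w - 12) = (w - 5)*(w - 4)*(w + 3)*(w + 3)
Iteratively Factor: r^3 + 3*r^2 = (r)*(r^2 + 3*r) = r^2*(r + 3)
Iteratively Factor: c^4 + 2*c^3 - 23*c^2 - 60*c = (c - 5)*(c^3 + 7*c^2 + 12*c) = c*(c - 5)*(c^2 + 7*c + 12) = c*(c - 5)*(c + 4)*(c + 3)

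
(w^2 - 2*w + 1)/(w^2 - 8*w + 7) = (w - 1)/(w - 7)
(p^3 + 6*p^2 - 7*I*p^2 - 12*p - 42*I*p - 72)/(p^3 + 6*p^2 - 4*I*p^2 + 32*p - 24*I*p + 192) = (p^2 - 7*I*p - 12)/(p^2 - 4*I*p + 32)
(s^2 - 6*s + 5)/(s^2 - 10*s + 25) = (s - 1)/(s - 5)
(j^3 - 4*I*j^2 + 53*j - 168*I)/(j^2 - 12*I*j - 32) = (j^2 + 4*I*j + 21)/(j - 4*I)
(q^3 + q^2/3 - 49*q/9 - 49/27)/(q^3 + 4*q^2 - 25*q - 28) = (27*q^3 + 9*q^2 - 147*q - 49)/(27*(q^3 + 4*q^2 - 25*q - 28))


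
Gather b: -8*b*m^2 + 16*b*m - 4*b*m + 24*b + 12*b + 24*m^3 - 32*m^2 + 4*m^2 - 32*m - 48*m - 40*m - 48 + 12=b*(-8*m^2 + 12*m + 36) + 24*m^3 - 28*m^2 - 120*m - 36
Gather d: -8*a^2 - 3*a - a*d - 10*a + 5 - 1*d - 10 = -8*a^2 - 13*a + d*(-a - 1) - 5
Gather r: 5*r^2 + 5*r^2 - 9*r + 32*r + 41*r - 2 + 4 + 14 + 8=10*r^2 + 64*r + 24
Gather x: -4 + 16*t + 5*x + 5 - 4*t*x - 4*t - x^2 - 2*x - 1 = 12*t - x^2 + x*(3 - 4*t)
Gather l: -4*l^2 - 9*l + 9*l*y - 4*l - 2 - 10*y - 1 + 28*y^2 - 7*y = -4*l^2 + l*(9*y - 13) + 28*y^2 - 17*y - 3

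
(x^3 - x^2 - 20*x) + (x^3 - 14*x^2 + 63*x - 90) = 2*x^3 - 15*x^2 + 43*x - 90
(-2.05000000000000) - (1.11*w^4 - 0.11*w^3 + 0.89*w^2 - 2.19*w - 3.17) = -1.11*w^4 + 0.11*w^3 - 0.89*w^2 + 2.19*w + 1.12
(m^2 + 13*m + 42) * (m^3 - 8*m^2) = m^5 + 5*m^4 - 62*m^3 - 336*m^2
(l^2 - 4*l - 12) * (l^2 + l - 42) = l^4 - 3*l^3 - 58*l^2 + 156*l + 504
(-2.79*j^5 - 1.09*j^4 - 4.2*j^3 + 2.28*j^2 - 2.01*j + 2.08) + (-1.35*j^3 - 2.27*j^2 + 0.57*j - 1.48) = -2.79*j^5 - 1.09*j^4 - 5.55*j^3 + 0.00999999999999979*j^2 - 1.44*j + 0.6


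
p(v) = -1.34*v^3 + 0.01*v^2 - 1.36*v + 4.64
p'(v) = -4.02*v^2 + 0.02*v - 1.36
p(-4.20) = 109.81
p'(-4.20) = -72.36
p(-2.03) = 18.65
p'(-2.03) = -17.97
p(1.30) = -0.06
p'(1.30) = -8.13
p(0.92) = 2.35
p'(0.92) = -4.74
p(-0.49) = 5.47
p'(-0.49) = -2.34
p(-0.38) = 5.23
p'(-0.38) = -1.95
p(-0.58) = 5.69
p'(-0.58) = -2.72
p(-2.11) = 20.14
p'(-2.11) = -19.30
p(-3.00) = 44.99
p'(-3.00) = -37.60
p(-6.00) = 302.60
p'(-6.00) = -146.20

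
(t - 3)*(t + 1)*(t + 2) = t^3 - 7*t - 6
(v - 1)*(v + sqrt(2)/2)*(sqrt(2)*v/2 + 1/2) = sqrt(2)*v^3/2 - sqrt(2)*v^2/2 + v^2 - v + sqrt(2)*v/4 - sqrt(2)/4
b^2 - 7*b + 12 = (b - 4)*(b - 3)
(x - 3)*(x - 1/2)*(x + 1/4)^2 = x^4 - 3*x^3 - 3*x^2/16 + 17*x/32 + 3/32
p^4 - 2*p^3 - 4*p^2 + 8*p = p*(p - 2)^2*(p + 2)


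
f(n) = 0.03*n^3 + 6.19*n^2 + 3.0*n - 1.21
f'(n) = 0.09*n^2 + 12.38*n + 3.0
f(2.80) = 56.38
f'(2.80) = 38.37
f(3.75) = 98.67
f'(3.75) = 50.69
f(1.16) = 10.65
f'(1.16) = 17.48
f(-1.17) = 3.71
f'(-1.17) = -11.36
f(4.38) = 133.20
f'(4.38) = 58.95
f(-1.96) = 16.46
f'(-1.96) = -20.92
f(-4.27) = 96.51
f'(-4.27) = -48.22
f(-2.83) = 39.20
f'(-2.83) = -31.31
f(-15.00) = 1245.29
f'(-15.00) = -162.45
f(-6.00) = 197.15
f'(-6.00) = -68.04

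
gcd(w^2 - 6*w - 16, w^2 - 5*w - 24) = w - 8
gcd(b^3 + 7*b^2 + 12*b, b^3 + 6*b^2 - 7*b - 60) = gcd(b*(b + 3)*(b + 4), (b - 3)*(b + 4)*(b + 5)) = b + 4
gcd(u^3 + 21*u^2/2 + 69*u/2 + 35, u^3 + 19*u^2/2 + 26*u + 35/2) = u^2 + 17*u/2 + 35/2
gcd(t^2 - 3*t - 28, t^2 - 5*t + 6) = 1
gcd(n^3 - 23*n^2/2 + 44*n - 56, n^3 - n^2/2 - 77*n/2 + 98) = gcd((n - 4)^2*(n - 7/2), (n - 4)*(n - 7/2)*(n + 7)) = n^2 - 15*n/2 + 14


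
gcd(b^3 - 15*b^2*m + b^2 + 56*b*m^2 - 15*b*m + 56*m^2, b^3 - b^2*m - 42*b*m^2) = b - 7*m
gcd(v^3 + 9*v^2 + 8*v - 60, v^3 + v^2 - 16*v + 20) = v^2 + 3*v - 10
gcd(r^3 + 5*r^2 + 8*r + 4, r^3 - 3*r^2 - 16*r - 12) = r^2 + 3*r + 2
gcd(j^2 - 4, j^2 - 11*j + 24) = 1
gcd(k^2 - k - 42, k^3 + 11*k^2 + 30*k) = k + 6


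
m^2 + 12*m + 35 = (m + 5)*(m + 7)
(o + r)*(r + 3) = o*r + 3*o + r^2 + 3*r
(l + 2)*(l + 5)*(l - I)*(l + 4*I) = l^4 + 7*l^3 + 3*I*l^3 + 14*l^2 + 21*I*l^2 + 28*l + 30*I*l + 40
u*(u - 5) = u^2 - 5*u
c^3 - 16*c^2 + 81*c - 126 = (c - 7)*(c - 6)*(c - 3)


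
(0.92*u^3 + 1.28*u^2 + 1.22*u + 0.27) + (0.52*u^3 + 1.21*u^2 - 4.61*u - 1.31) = 1.44*u^3 + 2.49*u^2 - 3.39*u - 1.04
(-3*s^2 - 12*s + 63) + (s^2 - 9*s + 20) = -2*s^2 - 21*s + 83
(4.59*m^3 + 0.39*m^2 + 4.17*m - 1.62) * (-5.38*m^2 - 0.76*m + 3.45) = -24.6942*m^5 - 5.5866*m^4 - 6.8955*m^3 + 6.8919*m^2 + 15.6177*m - 5.589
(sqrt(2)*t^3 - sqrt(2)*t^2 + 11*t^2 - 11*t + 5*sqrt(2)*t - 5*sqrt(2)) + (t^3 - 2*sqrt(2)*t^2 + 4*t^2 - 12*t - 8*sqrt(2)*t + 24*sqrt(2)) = t^3 + sqrt(2)*t^3 - 3*sqrt(2)*t^2 + 15*t^2 - 23*t - 3*sqrt(2)*t + 19*sqrt(2)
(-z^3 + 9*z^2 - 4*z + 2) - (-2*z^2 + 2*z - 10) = -z^3 + 11*z^2 - 6*z + 12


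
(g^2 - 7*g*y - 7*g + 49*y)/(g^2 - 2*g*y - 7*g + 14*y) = (-g + 7*y)/(-g + 2*y)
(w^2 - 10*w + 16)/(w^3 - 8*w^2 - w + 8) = (w - 2)/(w^2 - 1)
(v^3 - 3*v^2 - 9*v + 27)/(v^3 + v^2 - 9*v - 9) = (v - 3)/(v + 1)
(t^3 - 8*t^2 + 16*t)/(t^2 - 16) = t*(t - 4)/(t + 4)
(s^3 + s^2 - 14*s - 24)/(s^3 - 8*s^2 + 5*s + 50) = (s^2 - s - 12)/(s^2 - 10*s + 25)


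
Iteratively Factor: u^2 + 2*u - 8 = (u - 2)*(u + 4)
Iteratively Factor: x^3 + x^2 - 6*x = (x)*(x^2 + x - 6) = x*(x + 3)*(x - 2)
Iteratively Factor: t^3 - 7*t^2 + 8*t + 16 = (t - 4)*(t^2 - 3*t - 4) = (t - 4)*(t + 1)*(t - 4)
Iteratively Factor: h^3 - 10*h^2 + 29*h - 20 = (h - 4)*(h^2 - 6*h + 5) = (h - 4)*(h - 1)*(h - 5)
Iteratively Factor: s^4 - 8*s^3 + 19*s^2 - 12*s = (s - 1)*(s^3 - 7*s^2 + 12*s) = (s - 3)*(s - 1)*(s^2 - 4*s) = s*(s - 3)*(s - 1)*(s - 4)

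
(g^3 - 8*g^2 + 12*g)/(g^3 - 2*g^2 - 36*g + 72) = g/(g + 6)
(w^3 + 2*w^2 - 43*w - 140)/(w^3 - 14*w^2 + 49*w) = (w^2 + 9*w + 20)/(w*(w - 7))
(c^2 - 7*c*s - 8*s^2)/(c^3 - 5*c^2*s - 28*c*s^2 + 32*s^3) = (-c - s)/(-c^2 - 3*c*s + 4*s^2)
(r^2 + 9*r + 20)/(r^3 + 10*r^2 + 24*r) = (r + 5)/(r*(r + 6))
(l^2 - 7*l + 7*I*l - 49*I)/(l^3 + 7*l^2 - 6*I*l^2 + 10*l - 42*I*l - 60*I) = (l^2 + l*(-7 + 7*I) - 49*I)/(l^3 + l^2*(7 - 6*I) + l*(10 - 42*I) - 60*I)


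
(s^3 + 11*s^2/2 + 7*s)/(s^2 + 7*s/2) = s + 2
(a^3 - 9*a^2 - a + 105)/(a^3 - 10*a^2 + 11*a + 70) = (a + 3)/(a + 2)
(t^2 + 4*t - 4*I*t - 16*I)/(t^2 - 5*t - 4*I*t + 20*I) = (t + 4)/(t - 5)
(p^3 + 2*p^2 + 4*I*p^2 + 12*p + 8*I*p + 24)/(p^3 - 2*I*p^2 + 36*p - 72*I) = (p + 2)/(p - 6*I)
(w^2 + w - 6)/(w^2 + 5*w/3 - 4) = 3*(w - 2)/(3*w - 4)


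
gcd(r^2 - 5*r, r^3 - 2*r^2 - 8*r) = r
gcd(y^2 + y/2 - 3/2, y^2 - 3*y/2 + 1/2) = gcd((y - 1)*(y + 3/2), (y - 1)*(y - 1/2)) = y - 1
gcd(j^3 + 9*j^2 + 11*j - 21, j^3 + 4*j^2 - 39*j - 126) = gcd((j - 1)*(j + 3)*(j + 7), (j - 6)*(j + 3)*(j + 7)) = j^2 + 10*j + 21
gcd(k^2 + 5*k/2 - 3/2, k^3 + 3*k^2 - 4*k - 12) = k + 3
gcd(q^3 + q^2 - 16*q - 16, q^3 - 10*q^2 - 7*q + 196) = q + 4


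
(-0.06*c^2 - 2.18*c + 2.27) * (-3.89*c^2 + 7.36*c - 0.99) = 0.2334*c^4 + 8.0386*c^3 - 24.8157*c^2 + 18.8654*c - 2.2473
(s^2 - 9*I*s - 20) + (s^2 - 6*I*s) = 2*s^2 - 15*I*s - 20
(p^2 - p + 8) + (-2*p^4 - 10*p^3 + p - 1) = -2*p^4 - 10*p^3 + p^2 + 7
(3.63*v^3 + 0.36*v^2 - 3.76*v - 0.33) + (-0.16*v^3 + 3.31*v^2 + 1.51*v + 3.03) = 3.47*v^3 + 3.67*v^2 - 2.25*v + 2.7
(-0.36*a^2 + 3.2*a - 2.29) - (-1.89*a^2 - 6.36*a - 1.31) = 1.53*a^2 + 9.56*a - 0.98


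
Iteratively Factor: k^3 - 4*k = (k + 2)*(k^2 - 2*k) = k*(k + 2)*(k - 2)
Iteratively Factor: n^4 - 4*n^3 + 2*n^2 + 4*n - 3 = (n + 1)*(n^3 - 5*n^2 + 7*n - 3) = (n - 1)*(n + 1)*(n^2 - 4*n + 3) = (n - 1)^2*(n + 1)*(n - 3)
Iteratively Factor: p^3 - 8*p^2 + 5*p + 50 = (p + 2)*(p^2 - 10*p + 25) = (p - 5)*(p + 2)*(p - 5)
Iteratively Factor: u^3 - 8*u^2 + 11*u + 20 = (u - 4)*(u^2 - 4*u - 5) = (u - 5)*(u - 4)*(u + 1)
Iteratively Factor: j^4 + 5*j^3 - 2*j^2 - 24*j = (j)*(j^3 + 5*j^2 - 2*j - 24) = j*(j - 2)*(j^2 + 7*j + 12) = j*(j - 2)*(j + 4)*(j + 3)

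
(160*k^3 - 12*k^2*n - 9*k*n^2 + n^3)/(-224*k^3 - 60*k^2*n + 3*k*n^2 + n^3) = (-5*k + n)/(7*k + n)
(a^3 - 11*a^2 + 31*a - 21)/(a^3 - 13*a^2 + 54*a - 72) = (a^2 - 8*a + 7)/(a^2 - 10*a + 24)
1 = 1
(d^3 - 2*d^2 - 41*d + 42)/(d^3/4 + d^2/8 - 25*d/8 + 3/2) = 8*(d^3 - 2*d^2 - 41*d + 42)/(2*d^3 + d^2 - 25*d + 12)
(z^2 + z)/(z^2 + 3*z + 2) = z/(z + 2)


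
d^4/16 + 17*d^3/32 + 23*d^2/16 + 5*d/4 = d*(d/4 + 1/2)*(d/4 + 1)*(d + 5/2)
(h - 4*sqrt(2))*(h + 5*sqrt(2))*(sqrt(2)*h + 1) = sqrt(2)*h^3 + 3*h^2 - 39*sqrt(2)*h - 40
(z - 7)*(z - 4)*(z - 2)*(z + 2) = z^4 - 11*z^3 + 24*z^2 + 44*z - 112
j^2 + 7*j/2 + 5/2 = (j + 1)*(j + 5/2)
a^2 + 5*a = a*(a + 5)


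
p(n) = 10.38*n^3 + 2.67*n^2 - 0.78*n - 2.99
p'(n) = 31.14*n^2 + 5.34*n - 0.78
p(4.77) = 1180.59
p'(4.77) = 733.22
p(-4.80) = -1085.67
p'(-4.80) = 691.05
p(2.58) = 191.03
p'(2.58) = 220.28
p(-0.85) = -6.77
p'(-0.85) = 17.18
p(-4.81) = -1092.60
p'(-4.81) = 693.99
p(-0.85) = -6.77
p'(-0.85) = 17.18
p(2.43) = 159.82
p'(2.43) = 196.07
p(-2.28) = -110.36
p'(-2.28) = 148.92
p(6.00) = 2330.53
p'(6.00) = 1152.30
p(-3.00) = -256.88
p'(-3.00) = 263.46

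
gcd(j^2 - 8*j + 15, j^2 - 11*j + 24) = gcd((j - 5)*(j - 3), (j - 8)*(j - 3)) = j - 3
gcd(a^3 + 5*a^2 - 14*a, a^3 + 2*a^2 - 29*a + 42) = a^2 + 5*a - 14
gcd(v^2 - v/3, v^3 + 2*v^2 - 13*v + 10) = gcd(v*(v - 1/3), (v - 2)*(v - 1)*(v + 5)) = 1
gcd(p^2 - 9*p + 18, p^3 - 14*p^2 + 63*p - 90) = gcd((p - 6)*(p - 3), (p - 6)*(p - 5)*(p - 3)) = p^2 - 9*p + 18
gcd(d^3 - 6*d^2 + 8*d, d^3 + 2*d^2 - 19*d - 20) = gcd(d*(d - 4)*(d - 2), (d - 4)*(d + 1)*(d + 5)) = d - 4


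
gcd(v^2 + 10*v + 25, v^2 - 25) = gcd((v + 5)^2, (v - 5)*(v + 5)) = v + 5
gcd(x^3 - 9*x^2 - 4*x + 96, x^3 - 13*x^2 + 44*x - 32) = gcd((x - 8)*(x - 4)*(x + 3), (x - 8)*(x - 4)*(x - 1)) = x^2 - 12*x + 32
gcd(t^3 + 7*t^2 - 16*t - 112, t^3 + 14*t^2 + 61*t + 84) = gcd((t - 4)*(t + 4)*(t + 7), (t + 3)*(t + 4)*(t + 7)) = t^2 + 11*t + 28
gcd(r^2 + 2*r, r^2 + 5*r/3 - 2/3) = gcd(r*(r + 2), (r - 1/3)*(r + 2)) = r + 2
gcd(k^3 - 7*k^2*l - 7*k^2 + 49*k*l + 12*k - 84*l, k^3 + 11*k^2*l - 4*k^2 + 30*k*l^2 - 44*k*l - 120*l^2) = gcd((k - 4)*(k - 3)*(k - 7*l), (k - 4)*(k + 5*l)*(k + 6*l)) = k - 4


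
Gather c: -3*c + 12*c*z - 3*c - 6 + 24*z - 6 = c*(12*z - 6) + 24*z - 12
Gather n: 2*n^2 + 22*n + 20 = 2*n^2 + 22*n + 20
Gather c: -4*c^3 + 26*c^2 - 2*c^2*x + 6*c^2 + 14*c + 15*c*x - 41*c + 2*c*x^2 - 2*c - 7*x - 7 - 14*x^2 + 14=-4*c^3 + c^2*(32 - 2*x) + c*(2*x^2 + 15*x - 29) - 14*x^2 - 7*x + 7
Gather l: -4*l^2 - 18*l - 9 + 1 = -4*l^2 - 18*l - 8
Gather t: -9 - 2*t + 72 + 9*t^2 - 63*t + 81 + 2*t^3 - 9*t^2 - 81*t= 2*t^3 - 146*t + 144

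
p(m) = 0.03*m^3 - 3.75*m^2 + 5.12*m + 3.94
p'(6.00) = -36.64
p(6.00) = -93.86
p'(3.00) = -16.57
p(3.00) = -13.64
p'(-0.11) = 5.95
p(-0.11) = 3.33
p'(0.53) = 1.17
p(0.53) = 5.60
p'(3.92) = -22.90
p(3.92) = -31.81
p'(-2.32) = 23.00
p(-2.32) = -28.50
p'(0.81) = -0.90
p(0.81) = 5.64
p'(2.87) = -15.66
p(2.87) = -11.54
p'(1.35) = -4.84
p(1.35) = 4.09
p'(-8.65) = 76.73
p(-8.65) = -340.35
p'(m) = 0.09*m^2 - 7.5*m + 5.12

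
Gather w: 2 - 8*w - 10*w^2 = -10*w^2 - 8*w + 2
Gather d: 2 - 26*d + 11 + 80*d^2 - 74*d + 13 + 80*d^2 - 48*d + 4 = 160*d^2 - 148*d + 30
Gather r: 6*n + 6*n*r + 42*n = 6*n*r + 48*n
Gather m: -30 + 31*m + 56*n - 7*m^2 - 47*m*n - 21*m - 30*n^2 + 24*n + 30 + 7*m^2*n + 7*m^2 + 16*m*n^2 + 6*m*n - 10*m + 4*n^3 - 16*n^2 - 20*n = 7*m^2*n + m*(16*n^2 - 41*n) + 4*n^3 - 46*n^2 + 60*n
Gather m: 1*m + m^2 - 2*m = m^2 - m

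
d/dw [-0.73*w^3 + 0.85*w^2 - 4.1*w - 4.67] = -2.19*w^2 + 1.7*w - 4.1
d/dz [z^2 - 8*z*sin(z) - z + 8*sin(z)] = -8*z*cos(z) + 2*z + 8*sqrt(2)*cos(z + pi/4) - 1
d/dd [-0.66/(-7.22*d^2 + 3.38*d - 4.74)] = (2.2308 - 9.5304*d)/(7.22*d^2 - 3.38*d + 4.74)^2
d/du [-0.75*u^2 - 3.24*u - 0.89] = -1.5*u - 3.24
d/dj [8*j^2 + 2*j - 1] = 16*j + 2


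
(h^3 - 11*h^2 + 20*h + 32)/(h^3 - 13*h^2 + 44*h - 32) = (h + 1)/(h - 1)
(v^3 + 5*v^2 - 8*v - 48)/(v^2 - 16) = (v^2 + v - 12)/(v - 4)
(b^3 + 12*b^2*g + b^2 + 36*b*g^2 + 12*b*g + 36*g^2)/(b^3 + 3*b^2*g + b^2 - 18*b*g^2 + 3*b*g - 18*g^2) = (b + 6*g)/(b - 3*g)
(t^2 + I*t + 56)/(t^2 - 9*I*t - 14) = (t + 8*I)/(t - 2*I)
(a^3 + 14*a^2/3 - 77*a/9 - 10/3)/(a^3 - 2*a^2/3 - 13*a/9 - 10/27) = 3*(a + 6)/(3*a + 2)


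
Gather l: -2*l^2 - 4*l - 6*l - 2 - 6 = -2*l^2 - 10*l - 8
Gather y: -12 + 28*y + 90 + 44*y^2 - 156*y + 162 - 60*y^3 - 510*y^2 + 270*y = -60*y^3 - 466*y^2 + 142*y + 240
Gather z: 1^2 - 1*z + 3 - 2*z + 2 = 6 - 3*z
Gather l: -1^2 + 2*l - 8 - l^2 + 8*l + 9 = -l^2 + 10*l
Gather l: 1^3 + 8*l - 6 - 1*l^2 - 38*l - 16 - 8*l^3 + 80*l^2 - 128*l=-8*l^3 + 79*l^2 - 158*l - 21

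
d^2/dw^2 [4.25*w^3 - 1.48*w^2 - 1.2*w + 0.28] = 25.5*w - 2.96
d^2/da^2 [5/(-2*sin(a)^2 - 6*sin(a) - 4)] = 5*(4*sin(a)^3 + 5*sin(a)^2 - 10*sin(a) - 14)/(2*(sin(a) + 1)^2*(sin(a) + 2)^3)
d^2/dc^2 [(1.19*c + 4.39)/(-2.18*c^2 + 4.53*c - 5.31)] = (-(1.19*c + 4.39)*(4.36*c - 4.53)*(8.72*c - 9.06) + (15.5652*c + 8.359)*(2.18*c^2 - 4.53*c + 5.31))/(2.18*c^2 - 4.53*c + 5.31)^3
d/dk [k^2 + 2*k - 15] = 2*k + 2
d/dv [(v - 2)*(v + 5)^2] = (v + 5)*(3*v + 1)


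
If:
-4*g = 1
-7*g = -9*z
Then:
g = -1/4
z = -7/36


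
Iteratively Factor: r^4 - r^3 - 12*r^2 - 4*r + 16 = (r + 2)*(r^3 - 3*r^2 - 6*r + 8) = (r - 4)*(r + 2)*(r^2 + r - 2) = (r - 4)*(r + 2)^2*(r - 1)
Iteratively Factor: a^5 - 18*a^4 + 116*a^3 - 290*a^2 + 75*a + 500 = (a - 5)*(a^4 - 13*a^3 + 51*a^2 - 35*a - 100) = (a - 5)*(a - 4)*(a^3 - 9*a^2 + 15*a + 25) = (a - 5)^2*(a - 4)*(a^2 - 4*a - 5) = (a - 5)^3*(a - 4)*(a + 1)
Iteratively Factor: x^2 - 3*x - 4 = (x - 4)*(x + 1)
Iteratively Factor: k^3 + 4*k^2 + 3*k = (k + 1)*(k^2 + 3*k) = k*(k + 1)*(k + 3)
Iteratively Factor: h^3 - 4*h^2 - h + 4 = (h - 1)*(h^2 - 3*h - 4) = (h - 4)*(h - 1)*(h + 1)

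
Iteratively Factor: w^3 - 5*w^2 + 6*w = (w - 2)*(w^2 - 3*w) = (w - 3)*(w - 2)*(w)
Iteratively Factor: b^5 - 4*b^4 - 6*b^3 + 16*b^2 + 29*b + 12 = (b + 1)*(b^4 - 5*b^3 - b^2 + 17*b + 12) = (b + 1)^2*(b^3 - 6*b^2 + 5*b + 12) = (b - 4)*(b + 1)^2*(b^2 - 2*b - 3) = (b - 4)*(b - 3)*(b + 1)^2*(b + 1)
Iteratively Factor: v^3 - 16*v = (v)*(v^2 - 16) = v*(v - 4)*(v + 4)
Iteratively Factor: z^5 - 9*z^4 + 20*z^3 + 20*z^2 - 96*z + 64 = (z + 2)*(z^4 - 11*z^3 + 42*z^2 - 64*z + 32) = (z - 1)*(z + 2)*(z^3 - 10*z^2 + 32*z - 32) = (z - 4)*(z - 1)*(z + 2)*(z^2 - 6*z + 8) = (z - 4)^2*(z - 1)*(z + 2)*(z - 2)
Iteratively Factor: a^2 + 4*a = (a + 4)*(a)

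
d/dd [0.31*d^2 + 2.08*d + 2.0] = 0.62*d + 2.08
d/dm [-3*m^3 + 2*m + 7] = 2 - 9*m^2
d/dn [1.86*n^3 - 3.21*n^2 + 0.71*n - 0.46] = 5.58*n^2 - 6.42*n + 0.71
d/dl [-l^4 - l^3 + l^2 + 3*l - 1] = -4*l^3 - 3*l^2 + 2*l + 3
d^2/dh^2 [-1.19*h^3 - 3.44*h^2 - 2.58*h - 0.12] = -7.14*h - 6.88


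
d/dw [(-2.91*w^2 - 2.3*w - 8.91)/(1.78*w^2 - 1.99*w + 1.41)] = (9.8849*w^2 + 23.5134*w - 20.9739)/(3.1684*w^4 - 7.0844*w^3 + 8.9797*w^2 - 5.6118*w + 1.9881)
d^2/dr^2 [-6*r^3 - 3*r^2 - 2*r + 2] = -36*r - 6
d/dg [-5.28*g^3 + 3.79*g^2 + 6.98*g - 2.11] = -15.84*g^2 + 7.58*g + 6.98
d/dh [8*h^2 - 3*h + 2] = 16*h - 3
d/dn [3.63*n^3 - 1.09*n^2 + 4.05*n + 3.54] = 10.89*n^2 - 2.18*n + 4.05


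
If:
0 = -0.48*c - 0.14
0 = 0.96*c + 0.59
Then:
No Solution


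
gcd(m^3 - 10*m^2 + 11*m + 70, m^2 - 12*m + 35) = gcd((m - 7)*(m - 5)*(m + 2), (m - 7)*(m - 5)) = m^2 - 12*m + 35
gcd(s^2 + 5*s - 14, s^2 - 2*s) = s - 2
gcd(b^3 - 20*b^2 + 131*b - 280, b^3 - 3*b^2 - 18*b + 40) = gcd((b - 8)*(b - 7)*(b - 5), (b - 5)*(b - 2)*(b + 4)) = b - 5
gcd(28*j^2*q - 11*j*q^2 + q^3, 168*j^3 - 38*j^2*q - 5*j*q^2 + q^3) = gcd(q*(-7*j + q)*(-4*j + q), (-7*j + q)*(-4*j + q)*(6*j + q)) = 28*j^2 - 11*j*q + q^2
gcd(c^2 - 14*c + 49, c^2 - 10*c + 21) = c - 7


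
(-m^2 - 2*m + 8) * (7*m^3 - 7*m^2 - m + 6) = -7*m^5 - 7*m^4 + 71*m^3 - 60*m^2 - 20*m + 48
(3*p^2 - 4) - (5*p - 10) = 3*p^2 - 5*p + 6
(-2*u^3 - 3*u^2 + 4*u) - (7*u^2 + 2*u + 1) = -2*u^3 - 10*u^2 + 2*u - 1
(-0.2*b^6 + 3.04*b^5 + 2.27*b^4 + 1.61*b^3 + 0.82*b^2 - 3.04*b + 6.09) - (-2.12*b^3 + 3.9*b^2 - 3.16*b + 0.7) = -0.2*b^6 + 3.04*b^5 + 2.27*b^4 + 3.73*b^3 - 3.08*b^2 + 0.12*b + 5.39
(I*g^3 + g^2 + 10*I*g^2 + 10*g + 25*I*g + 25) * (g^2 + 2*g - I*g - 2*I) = I*g^5 + 2*g^4 + 12*I*g^4 + 24*g^3 + 44*I*g^3 + 90*g^2 + 38*I*g^2 + 100*g - 45*I*g - 50*I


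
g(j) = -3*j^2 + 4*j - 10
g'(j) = 4 - 6*j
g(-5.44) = -120.54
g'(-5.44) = 36.64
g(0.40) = -8.88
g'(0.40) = 1.60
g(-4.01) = -74.28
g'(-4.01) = 28.06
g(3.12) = -26.72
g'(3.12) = -14.72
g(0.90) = -8.83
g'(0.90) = -1.40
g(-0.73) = -14.52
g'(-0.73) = 8.38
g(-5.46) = -121.27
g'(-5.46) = 36.76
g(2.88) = -23.36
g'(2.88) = -13.28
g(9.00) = -217.00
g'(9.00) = -50.00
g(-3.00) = -49.00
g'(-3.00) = 22.00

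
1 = 1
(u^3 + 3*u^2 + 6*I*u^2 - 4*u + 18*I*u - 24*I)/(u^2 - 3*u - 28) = (u^2 + u*(-1 + 6*I) - 6*I)/(u - 7)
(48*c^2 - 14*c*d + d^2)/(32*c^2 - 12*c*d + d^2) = (6*c - d)/(4*c - d)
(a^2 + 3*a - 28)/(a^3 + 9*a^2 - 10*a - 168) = 1/(a + 6)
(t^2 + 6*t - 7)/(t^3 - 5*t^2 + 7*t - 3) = (t + 7)/(t^2 - 4*t + 3)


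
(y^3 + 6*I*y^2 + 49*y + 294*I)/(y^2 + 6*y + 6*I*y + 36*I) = (y^2 + 49)/(y + 6)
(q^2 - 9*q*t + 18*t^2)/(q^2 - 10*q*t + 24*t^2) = (q - 3*t)/(q - 4*t)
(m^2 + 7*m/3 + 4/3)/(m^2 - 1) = (m + 4/3)/(m - 1)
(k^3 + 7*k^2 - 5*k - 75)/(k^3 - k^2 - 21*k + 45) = (k + 5)/(k - 3)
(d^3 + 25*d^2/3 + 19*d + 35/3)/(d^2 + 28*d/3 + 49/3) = (d^2 + 6*d + 5)/(d + 7)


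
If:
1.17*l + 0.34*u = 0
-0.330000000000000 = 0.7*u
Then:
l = 0.14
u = -0.47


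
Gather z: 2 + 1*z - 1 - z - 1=0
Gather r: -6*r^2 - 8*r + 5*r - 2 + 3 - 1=-6*r^2 - 3*r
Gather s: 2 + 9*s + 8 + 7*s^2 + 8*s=7*s^2 + 17*s + 10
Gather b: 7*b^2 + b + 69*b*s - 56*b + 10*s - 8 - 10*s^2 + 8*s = 7*b^2 + b*(69*s - 55) - 10*s^2 + 18*s - 8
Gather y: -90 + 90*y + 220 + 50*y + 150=140*y + 280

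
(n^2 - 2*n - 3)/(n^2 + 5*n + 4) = (n - 3)/(n + 4)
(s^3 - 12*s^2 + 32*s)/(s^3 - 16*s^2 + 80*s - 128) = s/(s - 4)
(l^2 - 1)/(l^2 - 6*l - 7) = (l - 1)/(l - 7)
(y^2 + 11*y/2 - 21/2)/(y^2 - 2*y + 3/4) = 2*(y + 7)/(2*y - 1)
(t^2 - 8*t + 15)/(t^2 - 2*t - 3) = (t - 5)/(t + 1)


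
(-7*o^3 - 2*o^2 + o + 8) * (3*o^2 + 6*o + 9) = -21*o^5 - 48*o^4 - 72*o^3 + 12*o^2 + 57*o + 72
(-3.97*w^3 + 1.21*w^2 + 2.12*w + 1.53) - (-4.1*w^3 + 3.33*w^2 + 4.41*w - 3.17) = 0.129999999999999*w^3 - 2.12*w^2 - 2.29*w + 4.7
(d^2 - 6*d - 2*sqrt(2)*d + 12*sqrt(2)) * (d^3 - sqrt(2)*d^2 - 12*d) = d^5 - 6*d^4 - 3*sqrt(2)*d^4 - 8*d^3 + 18*sqrt(2)*d^3 + 24*sqrt(2)*d^2 + 48*d^2 - 144*sqrt(2)*d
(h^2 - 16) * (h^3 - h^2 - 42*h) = h^5 - h^4 - 58*h^3 + 16*h^2 + 672*h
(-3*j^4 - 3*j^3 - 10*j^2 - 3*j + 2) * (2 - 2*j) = 6*j^5 + 14*j^3 - 14*j^2 - 10*j + 4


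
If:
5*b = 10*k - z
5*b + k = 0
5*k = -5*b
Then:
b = 0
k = 0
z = 0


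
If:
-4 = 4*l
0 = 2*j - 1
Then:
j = 1/2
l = -1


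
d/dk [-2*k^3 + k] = 1 - 6*k^2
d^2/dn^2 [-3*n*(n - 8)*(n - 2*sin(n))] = -6*n^2*sin(n) + 48*n*sin(n) + 24*n*cos(n) - 18*n + 12*sin(n) - 96*cos(n) + 48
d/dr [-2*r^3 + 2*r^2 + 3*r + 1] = -6*r^2 + 4*r + 3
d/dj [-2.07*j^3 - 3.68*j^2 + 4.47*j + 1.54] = -6.21*j^2 - 7.36*j + 4.47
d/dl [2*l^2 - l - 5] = 4*l - 1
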